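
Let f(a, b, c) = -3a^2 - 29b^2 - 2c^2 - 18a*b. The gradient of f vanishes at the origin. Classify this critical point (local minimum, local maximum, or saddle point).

local maximum

The Hessian at the origin is H = [[-6, -18, 0], [-18, -58, 0], [0, 0, -4]].
Symmetric row and column elimination reduces H to a congruent diagonal form with pivots -6, -4, -4.
Counting signs: 3 negative.
H is negative definite, so the origin is a strict local maximum.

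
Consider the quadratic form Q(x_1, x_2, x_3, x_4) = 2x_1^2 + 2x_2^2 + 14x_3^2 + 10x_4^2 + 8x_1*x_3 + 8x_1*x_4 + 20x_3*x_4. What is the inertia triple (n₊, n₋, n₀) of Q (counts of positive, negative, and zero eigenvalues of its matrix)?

Write A = [[2, 0, 4, 4], [0, 2, 0, 0], [4, 0, 14, 10], [4, 0, 10, 10]].
An LDLᵀ factorisation of A has diagonal entries 2, 2, 6, 4/3.
So there are 4 positive pivots.

(4, 0, 0)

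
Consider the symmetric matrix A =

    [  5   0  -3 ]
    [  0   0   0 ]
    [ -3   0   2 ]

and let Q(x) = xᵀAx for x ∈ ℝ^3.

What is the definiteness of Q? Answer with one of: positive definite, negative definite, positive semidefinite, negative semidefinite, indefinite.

Applying the same elementary operations to the rows and columns of A produces a congruent diagonal matrix with entries 5, 0, 1/5.
Counting signs: 2 positive, 1 zero.
Hence Q is positive semidefinite.

positive semidefinite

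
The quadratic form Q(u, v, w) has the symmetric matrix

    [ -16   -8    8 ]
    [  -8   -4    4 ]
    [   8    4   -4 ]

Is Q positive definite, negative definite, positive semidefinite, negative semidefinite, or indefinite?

Symmetric row and column elimination reduces A to a congruent diagonal form with pivots -16, 0, 0.
Counting signs: 1 negative, 2 zero.
Hence Q is negative semidefinite.

negative semidefinite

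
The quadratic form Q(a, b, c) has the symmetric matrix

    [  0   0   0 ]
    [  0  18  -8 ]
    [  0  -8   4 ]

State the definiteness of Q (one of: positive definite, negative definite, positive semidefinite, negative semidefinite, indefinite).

Applying the same elementary operations to the rows and columns of A produces a congruent diagonal matrix with entries 0, 18, 4/9.
Counting signs: 2 positive, 1 zero.
Hence Q is positive semidefinite.

positive semidefinite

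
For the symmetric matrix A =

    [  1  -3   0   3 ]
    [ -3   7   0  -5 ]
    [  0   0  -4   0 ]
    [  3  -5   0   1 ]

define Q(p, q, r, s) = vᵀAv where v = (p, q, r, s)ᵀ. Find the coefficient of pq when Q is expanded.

-6

The coefficient of pq is A[1,2] + A[2,1] = 2·(-3) = -6.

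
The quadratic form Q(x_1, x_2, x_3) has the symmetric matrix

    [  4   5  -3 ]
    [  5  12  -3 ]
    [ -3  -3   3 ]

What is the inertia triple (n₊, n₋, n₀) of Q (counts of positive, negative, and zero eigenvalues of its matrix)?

(3, 0, 0)

Applying the same elementary operations to the rows and columns of A produces a congruent diagonal matrix with entries 4, 23/4, 15/23.
Counting signs: 3 positive.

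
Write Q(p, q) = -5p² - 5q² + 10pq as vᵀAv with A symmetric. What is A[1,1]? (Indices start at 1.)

The coefficient of p² in Q is -5, and that is exactly A[1,1].

-5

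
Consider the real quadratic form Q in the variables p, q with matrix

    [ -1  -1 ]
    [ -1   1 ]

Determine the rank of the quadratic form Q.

2

An LDLᵀ factorisation of A has diagonal entries -1, 2.
So there are 1 positive, 1 negative pivots.
The rank is the number of nonzero pivots: 2.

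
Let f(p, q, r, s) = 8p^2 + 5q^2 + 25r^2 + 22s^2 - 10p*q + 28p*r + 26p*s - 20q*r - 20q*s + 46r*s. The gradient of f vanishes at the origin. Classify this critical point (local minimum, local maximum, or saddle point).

saddle point

The Hessian at the origin is H = [[16, -10, 28, 26], [-10, 10, -20, -20], [28, -20, 50, 46], [26, -20, 46, 44]].
Row-reducing H symmetrically gives the diagonal entries 16, 15/4, -2/3, 4.
That gives 3 positive, 1 negative pivots.
H is indefinite, so the origin is a saddle point.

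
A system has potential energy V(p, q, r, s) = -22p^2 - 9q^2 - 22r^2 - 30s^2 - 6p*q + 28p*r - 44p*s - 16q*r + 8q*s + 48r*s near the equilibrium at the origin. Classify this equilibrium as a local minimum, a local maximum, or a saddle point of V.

The Hessian at the origin is H = [[-44, -6, 28, -44], [-6, -18, -16, 8], [28, -16, -44, 48], [-44, 8, 48, -60]].
Congruent diagonalization of H (simultaneous row and column reduction) yields pivots -44, -189/11, -628/189, -20/157.
Counting signs: 4 negative.
H is negative definite, so the origin is a strict local maximum.

local maximum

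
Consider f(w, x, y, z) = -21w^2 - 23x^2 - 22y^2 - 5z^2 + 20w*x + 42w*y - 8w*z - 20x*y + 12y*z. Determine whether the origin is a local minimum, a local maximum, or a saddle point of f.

local maximum

The Hessian at the origin is H = [[-42, 20, 42, -8], [20, -46, -20, 0], [42, -20, -44, 12], [-8, 0, 12, -10]].
Row-reducing H symmetrically gives the diagonal entries -42, -766/21, -2, -30/383.
So there are 4 negative pivots.
H is negative definite, so the origin is a strict local maximum.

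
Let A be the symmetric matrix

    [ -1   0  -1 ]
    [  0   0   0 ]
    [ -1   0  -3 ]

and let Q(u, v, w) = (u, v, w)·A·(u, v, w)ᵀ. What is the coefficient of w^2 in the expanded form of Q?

The coefficient of w^2 is the diagonal entry A[3,3] = -3.

-3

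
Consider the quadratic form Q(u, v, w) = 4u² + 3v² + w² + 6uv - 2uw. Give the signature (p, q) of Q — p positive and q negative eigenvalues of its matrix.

(2, 0)

The symmetric matrix is A = [[4, 3, -1], [3, 3, 0], [-1, 0, 1]].
Applying the same elementary operations to the rows and columns of A produces a congruent diagonal matrix with entries 4, 3/4, 0.
So there are 2 positive, 1 zero pivots.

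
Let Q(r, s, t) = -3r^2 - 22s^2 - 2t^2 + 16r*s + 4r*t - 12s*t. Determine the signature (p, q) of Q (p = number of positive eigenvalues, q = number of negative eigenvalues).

(0, 2)

Write A = [[-3, 8, 2], [8, -22, -6], [2, -6, -2]].
Applying the same elementary operations to the rows and columns of A produces a congruent diagonal matrix with entries -3, -2/3, 0.
Counting signs: 2 negative, 1 zero.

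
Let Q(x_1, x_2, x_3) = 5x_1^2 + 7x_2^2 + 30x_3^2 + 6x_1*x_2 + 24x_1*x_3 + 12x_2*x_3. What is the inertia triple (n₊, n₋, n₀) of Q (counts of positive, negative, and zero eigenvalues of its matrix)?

Write A = [[5, 3, 12], [3, 7, 6], [12, 6, 30]].
Symmetric row and column elimination reduces A to a congruent diagonal form with pivots 5, 26/5, 12/13.
That gives 3 positive pivots.

(3, 0, 0)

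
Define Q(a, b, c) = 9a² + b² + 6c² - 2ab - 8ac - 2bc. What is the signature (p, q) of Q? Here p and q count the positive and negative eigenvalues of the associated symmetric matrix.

The associated matrix is A = [[9, -1, -4], [-1, 1, -1], [-4, -1, 6]].
Row-reducing A symmetrically gives the diagonal entries 9, 8/9, 15/8.
That gives 3 positive pivots.

(3, 0)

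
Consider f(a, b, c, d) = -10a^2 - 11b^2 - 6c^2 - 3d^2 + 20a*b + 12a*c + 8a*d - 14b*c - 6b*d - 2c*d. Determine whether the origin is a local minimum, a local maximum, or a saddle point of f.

The Hessian at the origin is H = [[-20, 20, 12, 8], [20, -22, -14, -6], [12, -14, -12, -2], [8, -6, -2, -6]].
Congruent diagonalization of H (simultaneous row and column reduction) yields pivots -20, -2, -14/5, -4/7.
Counting signs: 4 negative.
H is negative definite, so the origin is a strict local maximum.

local maximum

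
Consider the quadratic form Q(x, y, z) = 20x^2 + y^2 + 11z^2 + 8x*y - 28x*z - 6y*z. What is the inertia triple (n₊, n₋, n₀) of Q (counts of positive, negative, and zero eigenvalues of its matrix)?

Write A = [[20, 4, -14], [4, 1, -3], [-14, -3, 11]].
Row-reducing A symmetrically gives the diagonal entries 20, 1/5, 1.
Counting signs: 3 positive.

(3, 0, 0)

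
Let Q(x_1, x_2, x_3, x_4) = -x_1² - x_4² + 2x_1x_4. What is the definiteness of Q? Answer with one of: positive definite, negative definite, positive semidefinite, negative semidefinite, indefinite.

negative semidefinite

The associated matrix is A = [[-1, 0, 0, 1], [0, 0, 0, 0], [0, 0, 0, 0], [1, 0, 0, -1]].
Applying the same elementary operations to the rows and columns of A produces a congruent diagonal matrix with entries -1, 0, 0, 0.
So there are 1 negative, 3 zero pivots.
Hence Q is negative semidefinite.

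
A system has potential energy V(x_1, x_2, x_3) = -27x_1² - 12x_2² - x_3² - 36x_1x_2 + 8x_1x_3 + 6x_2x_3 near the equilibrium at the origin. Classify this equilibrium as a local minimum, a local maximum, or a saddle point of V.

The Hessian at the origin is H = [[-54, -36, 8], [-36, -24, 6], [8, 6, -2]].
H is indefinite, so the origin is a saddle point.

saddle point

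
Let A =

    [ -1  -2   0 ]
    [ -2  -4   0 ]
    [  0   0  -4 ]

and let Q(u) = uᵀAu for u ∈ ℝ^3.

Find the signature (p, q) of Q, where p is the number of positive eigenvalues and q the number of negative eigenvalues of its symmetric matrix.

(0, 2)

Symmetric row and column elimination reduces A to a congruent diagonal form with pivots -1, 0, -4.
So there are 2 negative, 1 zero pivots.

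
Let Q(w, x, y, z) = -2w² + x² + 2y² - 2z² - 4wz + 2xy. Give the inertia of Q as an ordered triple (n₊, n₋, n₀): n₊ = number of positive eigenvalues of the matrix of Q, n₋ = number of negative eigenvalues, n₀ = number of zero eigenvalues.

(2, 1, 1)

The symmetric matrix is A = [[-2, 0, 0, -2], [0, 1, 1, 0], [0, 1, 2, 0], [-2, 0, 0, -2]].
Row-reducing A symmetrically gives the diagonal entries -2, 1, 1, 0.
Counting signs: 2 positive, 1 negative, 1 zero.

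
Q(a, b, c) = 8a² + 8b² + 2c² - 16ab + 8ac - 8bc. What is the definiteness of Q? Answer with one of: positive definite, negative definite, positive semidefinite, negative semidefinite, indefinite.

Write A = [[8, -8, 4], [-8, 8, -4], [4, -4, 2]].
Symmetric row and column elimination reduces A to a congruent diagonal form with pivots 8, 0, 0.
That gives 1 positive, 2 zero pivots.
Hence Q is positive semidefinite.

positive semidefinite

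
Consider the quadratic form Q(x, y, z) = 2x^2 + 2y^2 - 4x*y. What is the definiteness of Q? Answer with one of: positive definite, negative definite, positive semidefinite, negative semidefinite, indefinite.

The associated matrix is A = [[2, -2, 0], [-2, 2, 0], [0, 0, 0]].
Applying the same elementary operations to the rows and columns of A produces a congruent diagonal matrix with entries 2, 0, 0.
Counting signs: 1 positive, 2 zero.
Hence Q is positive semidefinite.

positive semidefinite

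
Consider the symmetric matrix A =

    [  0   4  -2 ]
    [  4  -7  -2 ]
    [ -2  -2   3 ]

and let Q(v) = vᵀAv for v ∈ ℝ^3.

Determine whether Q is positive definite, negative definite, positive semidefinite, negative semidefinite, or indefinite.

A is congruent to a diagonal matrix with 1 positive, 2 negative and 0 zero entries, so Q is indefinite.

indefinite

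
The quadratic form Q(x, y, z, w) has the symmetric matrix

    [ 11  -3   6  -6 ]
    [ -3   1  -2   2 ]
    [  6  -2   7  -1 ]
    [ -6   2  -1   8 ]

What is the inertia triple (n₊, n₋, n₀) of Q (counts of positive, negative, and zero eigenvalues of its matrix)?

Row-reducing A symmetrically gives the diagonal entries 11, 2/11, 3, 1.
Counting signs: 4 positive.

(4, 0, 0)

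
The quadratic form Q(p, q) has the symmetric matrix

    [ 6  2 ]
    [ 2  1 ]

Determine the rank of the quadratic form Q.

2

Applying the same elementary operations to the rows and columns of A produces a congruent diagonal matrix with entries 6, 1/3.
Counting signs: 2 positive.
The rank is the number of nonzero pivots: 2.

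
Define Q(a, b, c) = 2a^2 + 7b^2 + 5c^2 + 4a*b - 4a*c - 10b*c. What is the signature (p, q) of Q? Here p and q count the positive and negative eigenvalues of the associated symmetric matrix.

(3, 0)

The symmetric matrix is A = [[2, 2, -2], [2, 7, -5], [-2, -5, 5]].
An LDLᵀ factorisation of A has diagonal entries 2, 5, 6/5.
So there are 3 positive pivots.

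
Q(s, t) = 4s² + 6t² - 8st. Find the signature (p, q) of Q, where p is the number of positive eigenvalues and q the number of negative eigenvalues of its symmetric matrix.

(2, 0)

Write A = [[4, -4], [-4, 6]].
An LDLᵀ factorisation of A has diagonal entries 4, 2.
That gives 2 positive pivots.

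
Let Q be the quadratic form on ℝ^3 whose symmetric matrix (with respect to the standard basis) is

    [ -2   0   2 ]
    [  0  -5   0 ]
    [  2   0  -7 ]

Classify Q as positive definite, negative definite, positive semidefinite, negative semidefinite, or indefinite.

negative definite

Leading principal minors: Δ_1 = -2, Δ_2 = 10, Δ_3 = -50.
The signs alternate starting with Δ_1 < 0, so by Sylvester's criterion Q is negative definite.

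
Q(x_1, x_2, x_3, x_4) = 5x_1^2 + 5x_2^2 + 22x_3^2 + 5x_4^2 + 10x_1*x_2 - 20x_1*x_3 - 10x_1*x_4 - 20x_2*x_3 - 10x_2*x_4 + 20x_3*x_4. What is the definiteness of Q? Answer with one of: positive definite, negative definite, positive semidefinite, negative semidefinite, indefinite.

positive semidefinite

The associated matrix is A = [[5, 5, -10, -5], [5, 5, -10, -5], [-10, -10, 22, 10], [-5, -5, 10, 5]].
Symmetric row and column elimination reduces A to a congruent diagonal form with pivots 5, 0, 2, 0.
Counting signs: 2 positive, 2 zero.
Hence Q is positive semidefinite.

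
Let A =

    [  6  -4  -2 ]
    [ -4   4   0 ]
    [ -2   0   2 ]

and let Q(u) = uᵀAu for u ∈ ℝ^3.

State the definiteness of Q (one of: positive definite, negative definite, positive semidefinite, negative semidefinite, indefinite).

positive semidefinite

Congruent diagonalization of A (simultaneous row and column reduction) yields pivots 6, 4/3, 0.
Counting signs: 2 positive, 1 zero.
Hence Q is positive semidefinite.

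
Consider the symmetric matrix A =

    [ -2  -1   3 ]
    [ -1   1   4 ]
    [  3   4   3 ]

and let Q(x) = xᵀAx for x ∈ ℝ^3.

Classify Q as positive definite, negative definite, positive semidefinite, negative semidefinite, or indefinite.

indefinite

Congruent diagonalization of A (simultaneous row and column reduction) yields pivots -2, 3/2, 10/3.
That gives 2 positive, 1 negative pivots.
Hence Q is indefinite.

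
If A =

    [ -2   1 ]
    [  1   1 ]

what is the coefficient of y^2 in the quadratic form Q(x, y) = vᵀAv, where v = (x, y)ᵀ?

The coefficient of y^2 is the diagonal entry A[2,2] = 1.

1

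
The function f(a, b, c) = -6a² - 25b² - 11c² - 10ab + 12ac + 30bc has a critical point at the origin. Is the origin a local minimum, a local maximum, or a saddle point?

The Hessian at the origin is H = [[-12, -10, 12], [-10, -50, 30], [12, 30, -22]].
An LDLᵀ factorisation of H has diagonal entries -12, -125/3, -2/5.
Counting signs: 3 negative.
H is negative definite, so the origin is a strict local maximum.

local maximum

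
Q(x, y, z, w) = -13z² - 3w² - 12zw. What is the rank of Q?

The associated matrix is A = [[0, 0, 0, 0], [0, 0, 0, 0], [0, 0, -13, -6], [0, 0, -6, -3]].
Applying the same elementary operations to the rows and columns of A produces a congruent diagonal matrix with entries 0, 0, -13, -3/13.
So there are 2 negative, 2 zero pivots.
The rank is the number of nonzero pivots: 2.

2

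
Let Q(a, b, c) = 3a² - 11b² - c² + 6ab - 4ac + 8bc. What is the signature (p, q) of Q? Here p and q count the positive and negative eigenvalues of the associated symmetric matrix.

(2, 1)

The symmetric matrix is A = [[3, 3, -2], [3, -11, 4], [-2, 4, -1]].
Congruent diagonalization of A (simultaneous row and column reduction) yields pivots 3, -14, 5/21.
Counting signs: 2 positive, 1 negative.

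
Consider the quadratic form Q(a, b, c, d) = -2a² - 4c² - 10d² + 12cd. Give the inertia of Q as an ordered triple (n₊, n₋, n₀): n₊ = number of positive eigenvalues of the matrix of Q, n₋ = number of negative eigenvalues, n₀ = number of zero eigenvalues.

(0, 3, 1)

The associated matrix is A = [[-2, 0, 0, 0], [0, 0, 0, 0], [0, 0, -4, 6], [0, 0, 6, -10]].
Symmetric row and column elimination reduces A to a congruent diagonal form with pivots -2, 0, -4, -1.
Counting signs: 3 negative, 1 zero.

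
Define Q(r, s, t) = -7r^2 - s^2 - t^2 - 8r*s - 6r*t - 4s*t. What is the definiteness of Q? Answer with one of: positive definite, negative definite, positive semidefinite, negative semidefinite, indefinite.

indefinite

The symmetric matrix is A = [[-7, -4, -3], [-4, -1, -2], [-3, -2, -1]].
Row-reducing A symmetrically gives the diagonal entries -7, 9/7, 2/9.
That gives 2 positive, 1 negative pivots.
Hence Q is indefinite.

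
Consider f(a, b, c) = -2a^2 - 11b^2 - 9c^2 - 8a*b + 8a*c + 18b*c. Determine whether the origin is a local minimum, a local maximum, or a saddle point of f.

local maximum

The Hessian at the origin is H = [[-4, -8, 8], [-8, -22, 18], [8, 18, -18]].
Congruent diagonalization of H (simultaneous row and column reduction) yields pivots -4, -6, -4/3.
Counting signs: 3 negative.
H is negative definite, so the origin is a strict local maximum.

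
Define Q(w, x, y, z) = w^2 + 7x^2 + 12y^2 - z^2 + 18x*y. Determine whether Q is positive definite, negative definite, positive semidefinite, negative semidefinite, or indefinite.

indefinite

Write A = [[1, 0, 0, 0], [0, 7, 9, 0], [0, 9, 12, 0], [0, 0, 0, -1]].
Row-reducing A symmetrically gives the diagonal entries 1, 7, 3/7, -1.
So there are 3 positive, 1 negative pivots.
Hence Q is indefinite.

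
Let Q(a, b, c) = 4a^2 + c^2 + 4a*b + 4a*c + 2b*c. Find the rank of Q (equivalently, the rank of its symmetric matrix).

Write A = [[4, 2, 2], [2, 0, 1], [2, 1, 1]].
Applying the same elementary operations to the rows and columns of A produces a congruent diagonal matrix with entries 4, -1, 0.
So there are 1 positive, 1 negative, 1 zero pivots.
The rank is the number of nonzero pivots: 2.

2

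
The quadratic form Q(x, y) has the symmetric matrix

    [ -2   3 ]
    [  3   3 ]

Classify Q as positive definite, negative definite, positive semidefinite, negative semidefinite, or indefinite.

For the 2×2 matrix [[-2, 3], [3, 3]]: det = -2·3 − (3)² = -15, trace = 1.
det < 0 so the eigenvalues have opposite signs; the form is indefinite.

indefinite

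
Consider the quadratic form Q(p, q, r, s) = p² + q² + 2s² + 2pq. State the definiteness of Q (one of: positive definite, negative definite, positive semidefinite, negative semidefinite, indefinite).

The associated matrix is A = [[1, 1, 0, 0], [1, 1, 0, 0], [0, 0, 0, 0], [0, 0, 0, 2]].
Applying the same elementary operations to the rows and columns of A produces a congruent diagonal matrix with entries 1, 0, 0, 2.
That gives 2 positive, 2 zero pivots.
Hence Q is positive semidefinite.

positive semidefinite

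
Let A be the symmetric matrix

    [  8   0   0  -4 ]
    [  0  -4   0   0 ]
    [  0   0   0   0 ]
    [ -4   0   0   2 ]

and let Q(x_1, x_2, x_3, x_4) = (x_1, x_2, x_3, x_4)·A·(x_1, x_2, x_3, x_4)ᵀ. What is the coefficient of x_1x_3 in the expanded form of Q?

0

The coefficient of x_1x_3 is A[1,3] + A[3,1] = 2·0 = 0.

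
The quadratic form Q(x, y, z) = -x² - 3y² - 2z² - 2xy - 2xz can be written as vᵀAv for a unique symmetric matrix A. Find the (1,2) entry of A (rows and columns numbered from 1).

The coefficient of x·y in Q is -2. For a symmetric A this equals A[1,2] + A[2,1] = 2·A[1,2].
So A[1,2] = -2/2 = -1.

-1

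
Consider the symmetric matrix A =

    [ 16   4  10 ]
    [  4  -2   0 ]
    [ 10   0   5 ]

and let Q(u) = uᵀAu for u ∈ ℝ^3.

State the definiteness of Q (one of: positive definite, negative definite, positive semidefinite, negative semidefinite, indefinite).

An LDLᵀ factorisation of A has diagonal entries 16, -3, 5/6.
That gives 2 positive, 1 negative pivots.
Hence Q is indefinite.

indefinite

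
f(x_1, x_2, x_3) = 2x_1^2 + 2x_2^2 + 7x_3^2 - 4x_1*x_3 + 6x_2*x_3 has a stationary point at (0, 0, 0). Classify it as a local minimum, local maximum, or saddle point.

local minimum

The Hessian at the origin is H = [[4, 0, -4], [0, 4, 6], [-4, 6, 14]].
Applying the same elementary operations to the rows and columns of H produces a congruent diagonal matrix with entries 4, 4, 1.
So there are 3 positive pivots.
H is positive definite, so the origin is a strict local minimum.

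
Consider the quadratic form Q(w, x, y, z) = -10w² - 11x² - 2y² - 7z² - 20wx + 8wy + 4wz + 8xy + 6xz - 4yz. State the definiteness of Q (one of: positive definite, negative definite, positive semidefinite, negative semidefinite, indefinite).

negative definite

The symmetric matrix of Q is A = [[-10, -10, 4, 2], [-10, -11, 4, 3], [4, 4, -2, -2], [2, 3, -2, -7]].
Leading principal minors: Δ_1 = -10, Δ_2 = 10, Δ_3 = -4, Δ_4 = 8.
The signs alternate starting with Δ_1 < 0, so by Sylvester's criterion Q is negative definite.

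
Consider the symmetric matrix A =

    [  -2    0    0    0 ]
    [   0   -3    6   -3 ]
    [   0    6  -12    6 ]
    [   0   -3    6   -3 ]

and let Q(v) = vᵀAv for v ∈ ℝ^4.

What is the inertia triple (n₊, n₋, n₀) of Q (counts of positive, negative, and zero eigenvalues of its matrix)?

Congruent diagonalization of A (simultaneous row and column reduction) yields pivots -2, -3, 0, 0.
So there are 2 negative, 2 zero pivots.

(0, 2, 2)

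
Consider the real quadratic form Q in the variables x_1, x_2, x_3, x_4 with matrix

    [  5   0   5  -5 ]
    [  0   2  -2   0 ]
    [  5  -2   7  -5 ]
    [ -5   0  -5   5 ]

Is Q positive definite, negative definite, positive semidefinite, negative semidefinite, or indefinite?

Congruent diagonalization of A (simultaneous row and column reduction) yields pivots 5, 2, 0, 0.
So there are 2 positive, 2 zero pivots.
Hence Q is positive semidefinite.

positive semidefinite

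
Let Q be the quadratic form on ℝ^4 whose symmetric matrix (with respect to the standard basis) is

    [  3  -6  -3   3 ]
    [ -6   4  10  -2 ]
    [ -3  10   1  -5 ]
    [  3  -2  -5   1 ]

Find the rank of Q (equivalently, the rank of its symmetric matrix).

2

Row-reducing A symmetrically gives the diagonal entries 3, -8, 0, 0.
That gives 1 positive, 1 negative, 2 zero pivots.
The rank is the number of nonzero pivots: 2.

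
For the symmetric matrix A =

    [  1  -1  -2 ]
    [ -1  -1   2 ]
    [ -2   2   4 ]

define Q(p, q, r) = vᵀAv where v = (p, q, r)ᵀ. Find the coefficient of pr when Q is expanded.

The coefficient of pr is A[1,3] + A[3,1] = 2·(-2) = -4.

-4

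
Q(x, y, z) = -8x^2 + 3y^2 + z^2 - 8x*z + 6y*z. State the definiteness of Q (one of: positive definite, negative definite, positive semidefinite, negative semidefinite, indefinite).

The associated matrix is A = [[-8, 0, -4], [0, 3, 3], [-4, 3, 1]].
Symmetric row and column elimination reduces A to a congruent diagonal form with pivots -8, 3, 0.
So there are 1 positive, 1 negative, 1 zero pivots.
Hence Q is indefinite.

indefinite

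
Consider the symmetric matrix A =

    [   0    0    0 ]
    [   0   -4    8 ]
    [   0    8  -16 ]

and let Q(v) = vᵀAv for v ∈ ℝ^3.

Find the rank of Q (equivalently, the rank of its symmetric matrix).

1

Congruent diagonalization of A (simultaneous row and column reduction) yields pivots 0, -4, 0.
So there are 1 negative, 2 zero pivots.
The rank is the number of nonzero pivots: 1.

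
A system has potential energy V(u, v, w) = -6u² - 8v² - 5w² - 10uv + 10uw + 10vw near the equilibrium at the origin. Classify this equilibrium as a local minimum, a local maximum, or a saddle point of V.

The Hessian at the origin is H = [[-12, -10, 10], [-10, -16, 10], [10, 10, -10]].
Symmetric row and column elimination reduces H to a congruent diagonal form with pivots -12, -23/3, -30/23.
So there are 3 negative pivots.
H is negative definite, so the origin is a strict local maximum.

local maximum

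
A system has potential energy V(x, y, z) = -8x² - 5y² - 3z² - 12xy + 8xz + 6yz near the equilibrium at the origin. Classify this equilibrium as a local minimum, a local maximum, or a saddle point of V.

local maximum

The Hessian at the origin is H = [[-16, -12, 8], [-12, -10, 6], [8, 6, -6]].
An LDLᵀ factorisation of H has diagonal entries -16, -1, -2.
Counting signs: 3 negative.
H is negative definite, so the origin is a strict local maximum.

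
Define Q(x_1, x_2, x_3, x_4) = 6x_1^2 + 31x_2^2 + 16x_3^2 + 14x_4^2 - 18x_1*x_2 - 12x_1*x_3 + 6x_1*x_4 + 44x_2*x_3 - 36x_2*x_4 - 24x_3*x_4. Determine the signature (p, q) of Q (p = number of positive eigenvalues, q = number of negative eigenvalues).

(3, 1)

Write A = [[6, -9, -6, 3], [-9, 31, 22, -18], [-6, 22, 16, -12], [3, -18, -12, 14]].
Applying the same elementary operations to the rows and columns of A produces a congruent diagonal matrix with entries 6, 35/2, 12/35, -1.
That gives 3 positive, 1 negative pivots.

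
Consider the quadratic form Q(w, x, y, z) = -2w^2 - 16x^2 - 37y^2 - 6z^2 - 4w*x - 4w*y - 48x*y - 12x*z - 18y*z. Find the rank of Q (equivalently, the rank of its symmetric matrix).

4

The associated matrix is A = [[-2, -2, -2, 0], [-2, -16, -24, -6], [-2, -24, -37, -9], [0, -6, -9, -6]].
Symmetric row and column elimination reduces A to a congruent diagonal form with pivots -2, -14, -3/7, -3.
That gives 4 negative pivots.
The rank is the number of nonzero pivots: 4.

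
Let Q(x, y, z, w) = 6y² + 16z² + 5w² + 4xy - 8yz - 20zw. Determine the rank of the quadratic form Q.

The symmetric matrix is A = [[0, 2, 0, 0], [2, 6, -4, 0], [0, -4, 16, -10], [0, 0, -10, 5]].
Row reduction of A gives 4 nonzero rows, so rank A = 4.

4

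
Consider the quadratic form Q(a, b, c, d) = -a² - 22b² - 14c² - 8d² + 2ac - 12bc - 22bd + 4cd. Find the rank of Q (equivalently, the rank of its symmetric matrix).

Write A = [[-1, 0, 1, 0], [0, -22, -6, -11], [1, -6, -14, 2], [0, -11, 2, -8]].
Symmetric row and column elimination reduces A to a congruent diagonal form with pivots -1, -22, -125/11, -3/10.
Counting signs: 4 negative.
The rank is the number of nonzero pivots: 4.

4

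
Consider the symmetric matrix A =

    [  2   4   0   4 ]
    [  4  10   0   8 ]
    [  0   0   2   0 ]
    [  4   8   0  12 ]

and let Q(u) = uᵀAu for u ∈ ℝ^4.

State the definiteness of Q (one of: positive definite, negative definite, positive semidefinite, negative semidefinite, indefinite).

positive definite

Congruent diagonalization of A (simultaneous row and column reduction) yields pivots 2, 2, 2, 4.
Counting signs: 4 positive.
Hence Q is positive definite.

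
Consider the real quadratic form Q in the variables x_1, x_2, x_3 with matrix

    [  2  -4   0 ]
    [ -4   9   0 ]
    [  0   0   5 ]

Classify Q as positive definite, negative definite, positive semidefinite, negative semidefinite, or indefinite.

positive definite

Applying the same elementary operations to the rows and columns of A produces a congruent diagonal matrix with entries 2, 1, 5.
That gives 3 positive pivots.
Hence Q is positive definite.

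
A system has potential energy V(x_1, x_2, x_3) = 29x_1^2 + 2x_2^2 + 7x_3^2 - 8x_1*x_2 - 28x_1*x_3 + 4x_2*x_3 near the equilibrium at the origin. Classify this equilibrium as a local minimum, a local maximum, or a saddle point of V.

The Hessian at the origin is H = [[58, -8, -28], [-8, 4, 4], [-28, 4, 14]].
Congruent diagonalization of H (simultaneous row and column reduction) yields pivots 58, 84/29, 10/21.
That gives 3 positive pivots.
H is positive definite, so the origin is a strict local minimum.

local minimum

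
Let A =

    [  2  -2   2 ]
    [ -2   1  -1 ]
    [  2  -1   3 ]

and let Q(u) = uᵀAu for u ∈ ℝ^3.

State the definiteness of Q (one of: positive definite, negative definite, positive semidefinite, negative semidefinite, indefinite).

Row-reducing A symmetrically gives the diagonal entries 2, -1, 2.
That gives 2 positive, 1 negative pivots.
Hence Q is indefinite.

indefinite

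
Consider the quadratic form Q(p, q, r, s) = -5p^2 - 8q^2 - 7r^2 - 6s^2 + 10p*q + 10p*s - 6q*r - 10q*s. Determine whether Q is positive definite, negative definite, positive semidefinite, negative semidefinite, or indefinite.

The associated matrix is A = [[-5, 5, 0, 5], [5, -8, -3, -5], [0, -3, -7, 0], [5, -5, 0, -6]].
Congruent diagonalization of A (simultaneous row and column reduction) yields pivots -5, -3, -4, -1.
Counting signs: 4 negative.
Hence Q is negative definite.

negative definite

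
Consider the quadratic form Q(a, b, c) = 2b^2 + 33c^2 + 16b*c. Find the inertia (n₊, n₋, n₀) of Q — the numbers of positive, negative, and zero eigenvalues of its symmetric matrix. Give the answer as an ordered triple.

The symmetric matrix is A = [[0, 0, 0], [0, 2, 8], [0, 8, 33]].
Applying the same elementary operations to the rows and columns of A produces a congruent diagonal matrix with entries 0, 2, 1.
So there are 2 positive, 1 zero pivots.

(2, 0, 1)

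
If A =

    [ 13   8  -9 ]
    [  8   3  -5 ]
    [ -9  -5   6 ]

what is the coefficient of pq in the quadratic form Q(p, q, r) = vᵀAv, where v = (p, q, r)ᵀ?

The coefficient of pq is A[1,2] + A[2,1] = 2·8 = 16.

16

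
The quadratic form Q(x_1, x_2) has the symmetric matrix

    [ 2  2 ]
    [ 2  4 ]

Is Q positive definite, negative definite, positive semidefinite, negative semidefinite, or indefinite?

positive definite

Symmetric row and column elimination reduces A to a congruent diagonal form with pivots 2, 2.
So there are 2 positive pivots.
Hence Q is positive definite.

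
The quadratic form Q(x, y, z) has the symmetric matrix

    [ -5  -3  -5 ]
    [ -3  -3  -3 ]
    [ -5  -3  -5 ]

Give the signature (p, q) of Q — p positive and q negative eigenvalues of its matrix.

Congruent diagonalization of A (simultaneous row and column reduction) yields pivots -5, -6/5, 0.
So there are 2 negative, 1 zero pivots.

(0, 2)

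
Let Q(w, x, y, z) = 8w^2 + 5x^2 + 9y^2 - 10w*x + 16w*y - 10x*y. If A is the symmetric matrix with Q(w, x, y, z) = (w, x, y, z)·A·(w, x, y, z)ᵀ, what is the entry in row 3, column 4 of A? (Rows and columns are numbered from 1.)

The coefficient of y·z in Q is 0. For a symmetric A this equals A[3,4] + A[4,3] = 2·A[3,4].
So A[3,4] = 0/2 = 0.

0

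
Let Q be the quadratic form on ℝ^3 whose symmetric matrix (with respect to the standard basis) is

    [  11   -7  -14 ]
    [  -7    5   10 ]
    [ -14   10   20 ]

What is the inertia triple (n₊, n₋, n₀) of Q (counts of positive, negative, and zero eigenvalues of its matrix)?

Symmetric row and column elimination reduces A to a congruent diagonal form with pivots 11, 6/11, 0.
That gives 2 positive, 1 zero pivots.

(2, 0, 1)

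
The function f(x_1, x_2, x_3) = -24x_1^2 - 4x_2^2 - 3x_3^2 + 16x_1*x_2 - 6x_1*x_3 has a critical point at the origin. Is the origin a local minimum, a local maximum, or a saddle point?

The Hessian at the origin is H = [[-48, 16, -6], [16, -8, 0], [-6, 0, -6]].
Congruent diagonalization of H (simultaneous row and column reduction) yields pivots -48, -8/3, -15/4.
Counting signs: 3 negative.
H is negative definite, so the origin is a strict local maximum.

local maximum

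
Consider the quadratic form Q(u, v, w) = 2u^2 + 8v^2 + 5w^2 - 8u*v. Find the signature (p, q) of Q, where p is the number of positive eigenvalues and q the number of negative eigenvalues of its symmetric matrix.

(2, 0)

The symmetric matrix is A = [[2, -4, 0], [-4, 8, 0], [0, 0, 5]].
Row-reducing A symmetrically gives the diagonal entries 2, 0, 5.
That gives 2 positive, 1 zero pivots.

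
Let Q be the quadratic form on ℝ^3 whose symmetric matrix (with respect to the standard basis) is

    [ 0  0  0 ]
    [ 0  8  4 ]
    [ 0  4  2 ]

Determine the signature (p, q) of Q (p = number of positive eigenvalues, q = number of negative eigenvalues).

Symmetric row and column elimination reduces A to a congruent diagonal form with pivots 0, 8, 0.
So there are 1 positive, 2 zero pivots.

(1, 0)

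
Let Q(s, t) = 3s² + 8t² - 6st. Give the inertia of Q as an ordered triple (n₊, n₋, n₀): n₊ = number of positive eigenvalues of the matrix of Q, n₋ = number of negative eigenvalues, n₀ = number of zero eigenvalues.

The associated matrix is A = [[3, -3], [-3, 8]].
Congruent diagonalization of A (simultaneous row and column reduction) yields pivots 3, 5.
That gives 2 positive pivots.

(2, 0, 0)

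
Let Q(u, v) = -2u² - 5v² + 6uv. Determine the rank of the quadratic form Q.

The associated matrix is A = [[-2, 3], [3, -5]].
An LDLᵀ factorisation of A has diagonal entries -2, -1/2.
Counting signs: 2 negative.
The rank is the number of nonzero pivots: 2.

2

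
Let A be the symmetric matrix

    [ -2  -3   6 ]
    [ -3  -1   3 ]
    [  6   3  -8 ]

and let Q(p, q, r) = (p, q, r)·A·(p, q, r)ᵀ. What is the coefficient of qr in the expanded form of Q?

6

The coefficient of qr is A[2,3] + A[3,2] = 2·3 = 6.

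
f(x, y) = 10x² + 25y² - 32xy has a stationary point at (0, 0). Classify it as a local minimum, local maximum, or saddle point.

saddle point

The Hessian at the origin is H = [[20, -32], [-32, 50]].
det H = 20·50 − (-32)² = -24 < 0, so H is indefinite.
Therefore the origin is a saddle point.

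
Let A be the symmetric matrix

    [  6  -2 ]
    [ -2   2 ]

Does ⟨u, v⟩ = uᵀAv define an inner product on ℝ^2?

yes

Applying the same elementary operations to the rows and columns of A produces a congruent diagonal matrix with entries 6, 4/3.
That gives 2 positive pivots.
Hence Q is positive definite.
⟨·,·⟩ is an inner product exactly when A is positive definite.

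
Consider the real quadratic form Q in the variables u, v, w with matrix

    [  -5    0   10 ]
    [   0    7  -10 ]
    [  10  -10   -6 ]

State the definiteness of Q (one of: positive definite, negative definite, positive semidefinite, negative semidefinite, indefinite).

indefinite

Row-reducing A symmetrically gives the diagonal entries -5, 7, -2/7.
That gives 1 positive, 2 negative pivots.
Hence Q is indefinite.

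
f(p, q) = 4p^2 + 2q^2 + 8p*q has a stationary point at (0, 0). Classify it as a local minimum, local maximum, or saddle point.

saddle point

The Hessian at the origin is H = [[8, 8], [8, 4]].
det H = 8·4 − (8)² = -32 < 0, so H is indefinite.
Therefore the origin is a saddle point.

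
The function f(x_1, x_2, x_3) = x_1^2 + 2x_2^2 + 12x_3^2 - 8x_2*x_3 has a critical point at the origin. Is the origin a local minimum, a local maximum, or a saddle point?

The Hessian at the origin is H = [[2, 0, 0], [0, 4, -8], [0, -8, 24]].
Congruent diagonalization of H (simultaneous row and column reduction) yields pivots 2, 4, 8.
That gives 3 positive pivots.
H is positive definite, so the origin is a strict local minimum.

local minimum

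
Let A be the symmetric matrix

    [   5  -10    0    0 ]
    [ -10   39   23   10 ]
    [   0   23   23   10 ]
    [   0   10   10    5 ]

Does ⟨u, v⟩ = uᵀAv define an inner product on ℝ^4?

no

Applying the same elementary operations to the rows and columns of A produces a congruent diagonal matrix with entries 5, 19, -92/19, 15/23.
Counting signs: 3 positive, 1 negative.
Hence Q is indefinite.
⟨·,·⟩ is an inner product exactly when A is positive definite.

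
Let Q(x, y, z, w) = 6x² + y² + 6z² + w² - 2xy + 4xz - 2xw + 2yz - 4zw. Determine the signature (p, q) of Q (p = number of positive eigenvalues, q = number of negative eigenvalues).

(4, 0)

Write A = [[6, -1, 2, -1], [-1, 1, 1, 0], [2, 1, 6, -2], [-1, 0, -2, 1]].
An LDLᵀ factorisation of A has diagonal entries 6, 5/6, 16/5, 3/16.
Counting signs: 4 positive.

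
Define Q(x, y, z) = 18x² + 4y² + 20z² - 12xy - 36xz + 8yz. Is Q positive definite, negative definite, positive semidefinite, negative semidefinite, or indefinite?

The associated matrix is A = [[18, -6, -18], [-6, 4, 4], [-18, 4, 20]].
Applying the same elementary operations to the rows and columns of A produces a congruent diagonal matrix with entries 18, 2, 0.
That gives 2 positive, 1 zero pivots.
Hence Q is positive semidefinite.

positive semidefinite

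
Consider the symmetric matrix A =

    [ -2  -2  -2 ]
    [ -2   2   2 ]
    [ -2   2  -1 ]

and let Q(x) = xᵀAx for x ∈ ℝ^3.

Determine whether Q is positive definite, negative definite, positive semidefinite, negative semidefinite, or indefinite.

An LDLᵀ factorisation of A has diagonal entries -2, 4, -3.
So there are 1 positive, 2 negative pivots.
Hence Q is indefinite.

indefinite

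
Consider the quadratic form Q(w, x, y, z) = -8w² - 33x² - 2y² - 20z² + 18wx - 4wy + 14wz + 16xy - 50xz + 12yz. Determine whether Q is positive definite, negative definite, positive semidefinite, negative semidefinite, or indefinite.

The symmetric matrix of Q is A = [[-8, 9, -2, 7], [9, -33, 8, -25], [-2, 8, -2, 6], [7, -25, 6, -20]].
Leading principal minors: Δ_1 = -8, Δ_2 = 183, Δ_3 = -10, Δ_4 = 10.
The signs alternate starting with Δ_1 < 0, so by Sylvester's criterion Q is negative definite.

negative definite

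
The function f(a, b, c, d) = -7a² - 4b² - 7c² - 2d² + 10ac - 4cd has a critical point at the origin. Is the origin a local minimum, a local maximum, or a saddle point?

local maximum

The Hessian at the origin is H = [[-14, 0, 10, 0], [0, -8, 0, 0], [10, 0, -14, -4], [0, 0, -4, -4]].
Row-reducing H symmetrically gives the diagonal entries -14, -8, -48/7, -5/3.
So there are 4 negative pivots.
H is negative definite, so the origin is a strict local maximum.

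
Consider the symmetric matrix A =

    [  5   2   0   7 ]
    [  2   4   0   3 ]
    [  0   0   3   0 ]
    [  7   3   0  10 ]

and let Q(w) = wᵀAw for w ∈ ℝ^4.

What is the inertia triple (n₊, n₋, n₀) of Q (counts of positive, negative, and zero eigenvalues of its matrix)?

Applying the same elementary operations to the rows and columns of A produces a congruent diagonal matrix with entries 5, 16/5, 3, 3/16.
That gives 4 positive pivots.

(4, 0, 0)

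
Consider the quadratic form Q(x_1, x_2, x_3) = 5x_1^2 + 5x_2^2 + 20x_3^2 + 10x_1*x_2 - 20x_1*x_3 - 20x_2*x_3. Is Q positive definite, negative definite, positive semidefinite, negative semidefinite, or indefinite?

Write A = [[5, 5, -10], [5, 5, -10], [-10, -10, 20]].
Row-reducing A symmetrically gives the diagonal entries 5, 0, 0.
That gives 1 positive, 2 zero pivots.
Hence Q is positive semidefinite.

positive semidefinite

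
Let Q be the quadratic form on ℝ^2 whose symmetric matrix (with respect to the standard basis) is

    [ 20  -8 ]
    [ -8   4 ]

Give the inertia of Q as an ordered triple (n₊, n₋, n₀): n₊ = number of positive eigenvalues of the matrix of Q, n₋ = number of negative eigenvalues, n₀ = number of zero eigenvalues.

Congruent diagonalization of A (simultaneous row and column reduction) yields pivots 20, 4/5.
Counting signs: 2 positive.

(2, 0, 0)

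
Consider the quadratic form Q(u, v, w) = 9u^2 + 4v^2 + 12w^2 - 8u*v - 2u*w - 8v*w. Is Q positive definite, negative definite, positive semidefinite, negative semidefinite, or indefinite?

positive definite

The symmetric matrix of Q is A = [[9, -4, -1], [-4, 4, -4], [-1, -4, 12]].
Leading principal minors: Δ_1 = 9, Δ_2 = 20, Δ_3 = 60.
All leading principal minors are positive, so by Sylvester's criterion Q is positive definite.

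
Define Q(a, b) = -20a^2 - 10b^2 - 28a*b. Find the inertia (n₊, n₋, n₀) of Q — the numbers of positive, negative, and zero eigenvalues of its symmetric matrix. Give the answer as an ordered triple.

The symmetric matrix is A = [[-20, -14], [-14, -10]].
Row-reducing A symmetrically gives the diagonal entries -20, -1/5.
So there are 2 negative pivots.

(0, 2, 0)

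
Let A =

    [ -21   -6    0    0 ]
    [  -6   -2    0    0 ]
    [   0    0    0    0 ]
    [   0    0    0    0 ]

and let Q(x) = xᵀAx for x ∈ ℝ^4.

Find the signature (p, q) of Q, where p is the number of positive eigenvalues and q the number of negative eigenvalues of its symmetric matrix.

Applying the same elementary operations to the rows and columns of A produces a congruent diagonal matrix with entries -21, -2/7, 0, 0.
Counting signs: 2 negative, 2 zero.

(0, 2)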